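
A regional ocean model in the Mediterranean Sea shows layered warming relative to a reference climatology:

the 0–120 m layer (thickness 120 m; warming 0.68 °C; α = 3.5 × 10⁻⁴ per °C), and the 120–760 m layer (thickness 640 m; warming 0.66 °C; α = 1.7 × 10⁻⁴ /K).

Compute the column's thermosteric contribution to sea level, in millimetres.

Layer 1: 120 × 3.5×10⁻⁴ × 0.68 = 0.02856 m
Layer 2: 0.66 × 640 × 1.7×10⁻⁴ = 0.071808 m
Δh = 0.02856 + 0.071808 = 0.100368 m ≈ 100 mm

about 100 mm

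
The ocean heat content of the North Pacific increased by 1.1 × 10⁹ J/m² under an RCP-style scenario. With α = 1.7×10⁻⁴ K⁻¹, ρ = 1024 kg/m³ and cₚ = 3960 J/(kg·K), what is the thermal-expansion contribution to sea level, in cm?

about 4.61 cm

Δh = αQ/(ρcₚ) = 1.7×10⁻⁴ × 1.1×10⁹ / (1024 × 3960) ≈ 0.046115 m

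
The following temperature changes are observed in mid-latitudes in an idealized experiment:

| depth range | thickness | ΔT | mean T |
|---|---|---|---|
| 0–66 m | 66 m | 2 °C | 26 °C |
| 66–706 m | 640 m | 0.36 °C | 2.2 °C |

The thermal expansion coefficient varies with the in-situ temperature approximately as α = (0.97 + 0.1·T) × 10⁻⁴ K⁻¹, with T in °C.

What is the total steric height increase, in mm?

74.5 mm

Layer 1: α = (0.97 + 0.1×26)×10⁻⁴ = 3.57×10⁻⁴ K⁻¹
Layer 2: α = (0.97 + 0.1×2.2)×10⁻⁴ = 1.19×10⁻⁴ K⁻¹
2 × 3.57×10⁻⁴ × 66 = 0.047124 m
Layer 2: 0.36 × 1.19×10⁻⁴ × 640 = 0.0274176 m
Δh = 0.047124 + 0.0274176 = 0.0745416 m ≈ 74.5 mm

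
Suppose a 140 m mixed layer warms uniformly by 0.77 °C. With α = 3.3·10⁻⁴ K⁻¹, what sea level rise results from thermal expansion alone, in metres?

Δh = αΔT·H = 3.3×10⁻⁴ × 0.77 × 140 = 0.035574 m

about 0.0356 m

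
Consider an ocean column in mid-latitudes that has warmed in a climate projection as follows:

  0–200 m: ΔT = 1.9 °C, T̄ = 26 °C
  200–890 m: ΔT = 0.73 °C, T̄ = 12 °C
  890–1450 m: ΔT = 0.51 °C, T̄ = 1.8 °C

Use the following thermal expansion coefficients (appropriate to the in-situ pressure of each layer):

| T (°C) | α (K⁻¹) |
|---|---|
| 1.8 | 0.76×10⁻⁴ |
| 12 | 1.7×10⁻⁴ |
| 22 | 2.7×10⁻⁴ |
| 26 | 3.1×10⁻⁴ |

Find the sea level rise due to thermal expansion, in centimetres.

Layer 1 at 26 °C → α = 3.1×10⁻⁴ K⁻¹
Layer 2 at 12 °C → α = 1.7×10⁻⁴ K⁻¹
Layer 3 at 1.8 °C → α = 0.76×10⁻⁴ K⁻¹
0–200 m: 3.1×10⁻⁴ × 1.9 × 200 = 0.11780 m
200–890 m: 1.7×10⁻⁴ × 0.73 × 690 = 0.085629 m
0.51 × 0.76×10⁻⁴ × 560 = 0.0217056 m
Δh = 0.11780 + 0.085629 + 0.0217056 = 0.2251346 m ≈ 23 cm

23 cm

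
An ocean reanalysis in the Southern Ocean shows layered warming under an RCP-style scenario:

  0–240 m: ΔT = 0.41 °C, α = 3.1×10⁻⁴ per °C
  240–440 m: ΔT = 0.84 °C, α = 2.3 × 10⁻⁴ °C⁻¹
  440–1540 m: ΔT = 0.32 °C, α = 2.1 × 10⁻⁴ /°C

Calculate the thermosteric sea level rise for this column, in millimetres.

Δh ≈ 143 mm

0–240 m: 240 × 3.1×10⁻⁴ × 0.41 = 0.030504 m
240–440 m: 2.3×10⁻⁴ × 0.84 × 200 = 0.03864 m
Layer 3: 2.1×10⁻⁴ × 1100 × 0.32 = 0.07392 m
Δh = 0.030504 + 0.03864 + 0.07392 = 0.143064 m ≈ 143 mm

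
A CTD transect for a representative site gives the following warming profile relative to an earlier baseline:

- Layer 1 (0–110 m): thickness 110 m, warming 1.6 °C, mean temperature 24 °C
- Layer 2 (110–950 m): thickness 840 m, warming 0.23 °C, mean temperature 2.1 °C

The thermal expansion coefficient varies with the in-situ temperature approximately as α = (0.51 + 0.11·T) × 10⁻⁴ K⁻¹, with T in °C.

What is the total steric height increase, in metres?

0.070 m

Layer 1: α = (0.51 + 0.11×24)×10⁻⁴ = 3.15×10⁻⁴ K⁻¹
Layer 2: α = (0.51 + 0.11×2.1)×10⁻⁴ = 0.741×10⁻⁴ K⁻¹
1.6 × 110 × 3.15×10⁻⁴ = 0.05544 m
Layer 2: 0.23 × 0.741×10⁻⁴ × 840 = 0.01431612 m
Δh = 0.05544 + 0.01431612 = 0.06975612 m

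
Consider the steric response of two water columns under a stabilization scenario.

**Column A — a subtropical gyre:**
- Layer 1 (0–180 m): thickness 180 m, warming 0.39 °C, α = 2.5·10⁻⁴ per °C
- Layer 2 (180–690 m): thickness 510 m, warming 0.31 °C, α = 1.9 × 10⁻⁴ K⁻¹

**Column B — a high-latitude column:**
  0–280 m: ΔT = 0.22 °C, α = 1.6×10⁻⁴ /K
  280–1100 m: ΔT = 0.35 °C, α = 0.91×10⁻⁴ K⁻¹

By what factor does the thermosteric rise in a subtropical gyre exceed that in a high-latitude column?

A 0–180 m: 180 × 2.5×10⁻⁴ × 0.39 = 0.01755 m
A 1.9×10⁻⁴ × 0.31 × 510 = 0.030039 m
A total: 0.047589 m
B Layer 1: 280 × 0.22 × 1.6×10⁻⁴ = 0.009856 m
B Layer 2: 0.91×10⁻⁴ × 820 × 0.35 = 0.026117 m
B total: 0.035973 m
Ratio: 0.047589 / 0.035973 ≈ 1.323

≈ 1.32×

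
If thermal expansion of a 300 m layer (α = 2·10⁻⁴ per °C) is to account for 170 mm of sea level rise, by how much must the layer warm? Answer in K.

2.83 K

ΔT = Δh/(αH) = 0.17 / (2×10⁻⁴ × 300) ≈ 2.833 K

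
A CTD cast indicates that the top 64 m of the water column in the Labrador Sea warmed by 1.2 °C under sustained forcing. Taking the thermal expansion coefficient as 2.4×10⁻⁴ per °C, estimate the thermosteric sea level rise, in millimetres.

18 mm of thermosteric rise

Δh = αΔT·H = 2.4×10⁻⁴ × 1.2 × 64 = 0.018432 m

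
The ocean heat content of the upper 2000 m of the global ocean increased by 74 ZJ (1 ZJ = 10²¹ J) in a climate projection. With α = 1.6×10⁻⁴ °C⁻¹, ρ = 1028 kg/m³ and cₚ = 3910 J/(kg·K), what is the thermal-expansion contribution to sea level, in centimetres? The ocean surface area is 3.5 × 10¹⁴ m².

Per unit area: Q = 74×10²¹ / (3.5×10¹⁴) ≈ 2.114×10⁸ J/m²
Δh = αQ/(ρcₚ) = 1.6×10⁻⁴ × 2.114×10⁸ / (1028 × 3910) ≈ 0.008415 m

0.842 cm of thermosteric rise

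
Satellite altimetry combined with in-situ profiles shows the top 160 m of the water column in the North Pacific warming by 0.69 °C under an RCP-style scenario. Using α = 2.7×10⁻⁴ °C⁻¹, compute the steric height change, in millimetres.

Δh = αΔT·H = 2.7×10⁻⁴ × 0.69 × 160 = 0.029808 m

Δh ≈ 30 mm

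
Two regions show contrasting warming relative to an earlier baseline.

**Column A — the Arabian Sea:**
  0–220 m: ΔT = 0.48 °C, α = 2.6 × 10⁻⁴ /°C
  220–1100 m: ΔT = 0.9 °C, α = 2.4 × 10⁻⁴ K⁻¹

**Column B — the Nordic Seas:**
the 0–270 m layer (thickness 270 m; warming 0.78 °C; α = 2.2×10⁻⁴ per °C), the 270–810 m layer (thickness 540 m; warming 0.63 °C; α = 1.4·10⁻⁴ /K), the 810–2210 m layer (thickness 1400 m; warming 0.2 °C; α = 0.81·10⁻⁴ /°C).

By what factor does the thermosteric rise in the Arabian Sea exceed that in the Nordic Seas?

A 0–220 m: 2.6×10⁻⁴ × 0.48 × 220 = 0.027456 m
A 0.9 × 880 × 2.4×10⁻⁴ = 0.19008 m
A total: 0.217536 m
B 0–270 m: 2.2×10⁻⁴ × 0.78 × 270 = 0.046332 m
B 1.4×10⁻⁴ × 540 × 0.63 = 0.047628 m
B 1400 × 0.2 × 0.81×10⁻⁴ = 0.02268 m
B total: 0.11664 m
Ratio: 0.217536 / 0.11664 ≈ 1.865

≈ 1.87×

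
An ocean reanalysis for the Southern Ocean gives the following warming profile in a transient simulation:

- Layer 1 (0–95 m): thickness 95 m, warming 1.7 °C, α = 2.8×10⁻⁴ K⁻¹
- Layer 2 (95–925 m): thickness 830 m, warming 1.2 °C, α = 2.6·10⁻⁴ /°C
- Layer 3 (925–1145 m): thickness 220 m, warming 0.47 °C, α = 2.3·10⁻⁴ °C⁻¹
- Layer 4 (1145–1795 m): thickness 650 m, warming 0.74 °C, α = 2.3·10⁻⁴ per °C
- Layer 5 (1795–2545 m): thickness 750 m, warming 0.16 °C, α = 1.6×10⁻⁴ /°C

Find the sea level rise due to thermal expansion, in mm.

460 mm of thermosteric rise

Layer 1: 2.8×10⁻⁴ × 95 × 1.7 = 0.04522 m
95–925 m: 830 × 1.2 × 2.6×10⁻⁴ = 0.25896 m
Layer 3: 2.3×10⁻⁴ × 0.47 × 220 = 0.023782 m
Layer 4: 650 × 0.74 × 2.3×10⁻⁴ = 0.11063 m
1795–2545 m: 750 × 1.6×10⁻⁴ × 0.16 = 0.01920 m
Δh = 0.04522 + 0.25896 + 0.023782 + 0.11063 + 0.01920 = 0.457792 m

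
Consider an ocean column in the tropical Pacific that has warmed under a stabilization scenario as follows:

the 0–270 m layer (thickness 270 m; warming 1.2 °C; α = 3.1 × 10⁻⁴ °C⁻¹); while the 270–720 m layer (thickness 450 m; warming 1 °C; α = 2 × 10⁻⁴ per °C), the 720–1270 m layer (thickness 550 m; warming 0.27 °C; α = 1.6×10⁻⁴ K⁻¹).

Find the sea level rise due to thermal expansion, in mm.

about 214 mm

1.2 × 270 × 3.1×10⁻⁴ = 0.10044 m
Layer 2: 1 × 450 × 2×10⁻⁴ = 0.09000 m
720–1270 m: 550 × 1.6×10⁻⁴ × 0.27 = 0.02376 m
Δh = 0.10044 + 0.09000 + 0.02376 = 0.21420 m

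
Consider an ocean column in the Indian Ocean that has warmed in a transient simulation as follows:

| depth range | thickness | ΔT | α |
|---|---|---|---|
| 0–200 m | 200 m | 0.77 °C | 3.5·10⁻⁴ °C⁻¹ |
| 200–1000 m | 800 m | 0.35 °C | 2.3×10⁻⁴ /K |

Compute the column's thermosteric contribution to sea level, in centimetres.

about 12 cm

Layer 1: 200 × 0.77 × 3.5×10⁻⁴ = 0.05390 m
0.35 × 2.3×10⁻⁴ × 800 = 0.06440 m
Δh = 0.05390 + 0.06440 = 0.11830 m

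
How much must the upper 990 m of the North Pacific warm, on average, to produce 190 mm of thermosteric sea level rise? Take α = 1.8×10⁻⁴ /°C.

about 1.07 K

ΔT = Δh/(αH) = 0.19 / (1.8×10⁻⁴ × 990) ≈ 1.066 K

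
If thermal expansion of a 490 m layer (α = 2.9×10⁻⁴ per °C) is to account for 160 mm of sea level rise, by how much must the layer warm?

ΔT = Δh/(αH) = 0.16 / (2.9×10⁻⁴ × 490) ≈ 1.126 K

about 1.13 K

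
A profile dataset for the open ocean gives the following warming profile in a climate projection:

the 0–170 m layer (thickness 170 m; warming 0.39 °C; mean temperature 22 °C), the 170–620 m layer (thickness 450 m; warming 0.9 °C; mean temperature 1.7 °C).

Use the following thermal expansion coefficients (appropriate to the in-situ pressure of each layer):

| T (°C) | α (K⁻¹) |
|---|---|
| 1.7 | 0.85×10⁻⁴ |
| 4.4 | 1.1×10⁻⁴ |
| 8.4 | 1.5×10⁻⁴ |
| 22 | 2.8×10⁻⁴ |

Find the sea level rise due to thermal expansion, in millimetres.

Layer 1 at 22 °C → α = 2.8×10⁻⁴ K⁻¹
Layer 2 at 1.7 °C → α = 0.85×10⁻⁴ K⁻¹
0–170 m: 0.39 × 2.8×10⁻⁴ × 170 = 0.018564 m
170–620 m: 0.9 × 0.85×10⁻⁴ × 450 = 0.034425 m
Δh = 0.018564 + 0.034425 = 0.052989 m

53.0 mm of thermosteric rise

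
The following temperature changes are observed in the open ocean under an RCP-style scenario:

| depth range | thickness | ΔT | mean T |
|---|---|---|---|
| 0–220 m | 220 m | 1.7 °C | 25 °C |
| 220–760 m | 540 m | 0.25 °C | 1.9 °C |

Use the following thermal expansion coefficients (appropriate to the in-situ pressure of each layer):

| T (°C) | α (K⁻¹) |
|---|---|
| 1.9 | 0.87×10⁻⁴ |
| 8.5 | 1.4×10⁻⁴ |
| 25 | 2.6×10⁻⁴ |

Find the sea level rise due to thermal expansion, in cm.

Layer 1 at 25 °C → α = 2.6×10⁻⁴ K⁻¹
Layer 2 at 1.9 °C → α = 0.87×10⁻⁴ K⁻¹
1.7 × 2.6×10⁻⁴ × 220 = 0.09724 m
0.25 × 540 × 0.87×10⁻⁴ = 0.011745 m
Δh = 0.09724 + 0.011745 = 0.108985 m

Δh ≈ 10.9 cm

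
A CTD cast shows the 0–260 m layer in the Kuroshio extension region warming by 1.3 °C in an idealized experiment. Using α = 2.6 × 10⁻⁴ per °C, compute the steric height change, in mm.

Δh ≈ 87.9 mm

Δh = αΔT·H = 2.6×10⁻⁴ × 1.3 × 260 = 0.08788 m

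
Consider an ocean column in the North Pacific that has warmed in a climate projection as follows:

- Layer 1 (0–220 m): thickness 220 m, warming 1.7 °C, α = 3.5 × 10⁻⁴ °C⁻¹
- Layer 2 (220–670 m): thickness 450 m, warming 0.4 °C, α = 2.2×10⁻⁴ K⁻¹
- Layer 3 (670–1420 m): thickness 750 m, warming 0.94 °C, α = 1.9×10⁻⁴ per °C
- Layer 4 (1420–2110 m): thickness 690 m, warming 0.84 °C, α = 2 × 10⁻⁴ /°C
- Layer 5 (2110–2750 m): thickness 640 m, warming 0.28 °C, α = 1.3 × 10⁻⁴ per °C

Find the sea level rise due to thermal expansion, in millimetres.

3.5×10⁻⁴ × 1.7 × 220 = 0.13090 m
2.2×10⁻⁴ × 450 × 0.4 = 0.03960 m
670–1420 m: 0.94 × 1.9×10⁻⁴ × 750 = 0.13395 m
1420–2110 m: 690 × 2×10⁻⁴ × 0.84 = 0.11592 m
1.3×10⁻⁴ × 0.28 × 640 = 0.023296 m
Δh = 0.13090 + 0.03960 + 0.13395 + 0.11592 + 0.023296 = 0.443666 m ≈ 440 mm

440 mm of thermosteric rise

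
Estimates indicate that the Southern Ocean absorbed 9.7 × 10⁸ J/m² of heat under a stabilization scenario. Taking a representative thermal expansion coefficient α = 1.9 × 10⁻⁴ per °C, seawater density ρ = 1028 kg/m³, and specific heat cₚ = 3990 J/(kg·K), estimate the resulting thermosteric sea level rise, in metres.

0.0449 m

Δh = αQ/(ρcₚ) = 1.9×10⁻⁴ × 9.7×10⁸ / (1028 × 3990) ≈ 0.044932 m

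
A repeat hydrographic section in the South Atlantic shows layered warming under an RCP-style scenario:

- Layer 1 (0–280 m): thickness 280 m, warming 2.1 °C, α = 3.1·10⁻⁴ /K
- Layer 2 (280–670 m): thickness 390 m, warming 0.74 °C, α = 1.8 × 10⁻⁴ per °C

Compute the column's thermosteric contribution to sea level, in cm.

Layer 1: 3.1×10⁻⁴ × 280 × 2.1 = 0.18228 m
390 × 1.8×10⁻⁴ × 0.74 = 0.051948 m
Δh = 0.18228 + 0.051948 = 0.234228 m

Δh = 23.4 cm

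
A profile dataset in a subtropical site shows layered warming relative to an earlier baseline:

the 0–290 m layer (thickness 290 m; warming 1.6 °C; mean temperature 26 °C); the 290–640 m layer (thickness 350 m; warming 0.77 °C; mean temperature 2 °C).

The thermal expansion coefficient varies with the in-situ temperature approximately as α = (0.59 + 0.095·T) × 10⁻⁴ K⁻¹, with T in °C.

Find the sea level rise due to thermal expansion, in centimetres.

Layer 1: α = (0.59 + 0.095×26)×10⁻⁴ = 3.06×10⁻⁴ K⁻¹
Layer 2: α = (0.59 + 0.095×2)×10⁻⁴ = 0.78×10⁻⁴ K⁻¹
Layer 1: 1.6 × 290 × 3.06×10⁻⁴ = 0.141984 m
290–640 m: 0.77 × 0.78×10⁻⁴ × 350 = 0.021021 m
Δh = 0.141984 + 0.021021 = 0.163005 m

about 16 cm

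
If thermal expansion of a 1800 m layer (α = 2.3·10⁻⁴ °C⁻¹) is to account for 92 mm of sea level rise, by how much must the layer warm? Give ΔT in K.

about 0.222 K

ΔT = Δh/(αH) = 0.092 / (2.3×10⁻⁴ × 1800) ≈ 0.2222 K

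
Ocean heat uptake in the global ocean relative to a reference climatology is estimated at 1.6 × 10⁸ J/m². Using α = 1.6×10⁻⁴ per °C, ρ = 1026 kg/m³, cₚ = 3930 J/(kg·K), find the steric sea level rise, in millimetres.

about 6.35 mm

Δh = αQ/(ρcₚ) = 1.6×10⁻⁴ × 1.6×10⁸ / (1026 × 3930) ≈ 0.0063489 m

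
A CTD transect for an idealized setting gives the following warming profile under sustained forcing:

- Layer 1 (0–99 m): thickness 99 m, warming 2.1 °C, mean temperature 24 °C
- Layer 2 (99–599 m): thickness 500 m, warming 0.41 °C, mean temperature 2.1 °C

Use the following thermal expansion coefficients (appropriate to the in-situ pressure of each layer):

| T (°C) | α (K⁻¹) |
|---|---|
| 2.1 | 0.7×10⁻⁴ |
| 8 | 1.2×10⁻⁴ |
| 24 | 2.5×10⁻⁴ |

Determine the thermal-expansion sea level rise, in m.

0.0663 m

Layer 1 at 24 °C → α = 2.5×10⁻⁴ K⁻¹
Layer 2 at 2.1 °C → α = 0.7×10⁻⁴ K⁻¹
Layer 1: 2.1 × 2.5×10⁻⁴ × 99 = 0.051975 m
Layer 2: 500 × 0.41 × 0.7×10⁻⁴ = 0.01435 m
Δh = 0.051975 + 0.01435 = 0.066325 m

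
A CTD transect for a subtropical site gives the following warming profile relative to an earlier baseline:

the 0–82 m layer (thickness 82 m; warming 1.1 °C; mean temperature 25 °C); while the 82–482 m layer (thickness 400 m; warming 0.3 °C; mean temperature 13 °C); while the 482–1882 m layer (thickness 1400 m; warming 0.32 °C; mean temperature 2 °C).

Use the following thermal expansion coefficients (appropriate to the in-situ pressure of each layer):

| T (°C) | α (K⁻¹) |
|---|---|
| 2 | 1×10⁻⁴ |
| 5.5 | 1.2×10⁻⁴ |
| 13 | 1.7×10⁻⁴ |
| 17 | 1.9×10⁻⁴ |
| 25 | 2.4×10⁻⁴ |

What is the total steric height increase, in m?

Layer 1 at 25 °C → α = 2.4×10⁻⁴ K⁻¹
Layer 2 at 13 °C → α = 1.7×10⁻⁴ K⁻¹
Layer 3 at 2 °C → α = 1×10⁻⁴ K⁻¹
2.4×10⁻⁴ × 1.1 × 82 = 0.021648 m
Layer 2: 400 × 1.7×10⁻⁴ × 0.3 = 0.02040 m
482–1882 m: 0.32 × 1400 × 1×10⁻⁴ = 0.04480 m
Δh = 0.021648 + 0.02040 + 0.04480 = 0.086848 m

Δh = 0.0868 m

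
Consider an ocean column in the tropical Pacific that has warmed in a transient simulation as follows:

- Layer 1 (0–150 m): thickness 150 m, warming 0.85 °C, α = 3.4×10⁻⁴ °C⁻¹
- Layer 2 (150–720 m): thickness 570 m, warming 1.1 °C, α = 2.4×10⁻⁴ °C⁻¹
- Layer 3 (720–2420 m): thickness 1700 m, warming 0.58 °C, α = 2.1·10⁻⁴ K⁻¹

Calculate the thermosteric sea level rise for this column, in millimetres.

0–150 m: 0.85 × 150 × 3.4×10⁻⁴ = 0.04335 m
Layer 2: 1.1 × 570 × 2.4×10⁻⁴ = 0.15048 m
720–2420 m: 0.58 × 1700 × 2.1×10⁻⁴ = 0.20706 m
Δh = 0.04335 + 0.15048 + 0.20706 = 0.40089 m

Δh ≈ 400 mm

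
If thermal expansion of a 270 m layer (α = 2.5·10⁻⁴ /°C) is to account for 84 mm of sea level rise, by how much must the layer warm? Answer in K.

ΔT ≈ 1.24 K

ΔT = Δh/(αH) = 0.084 / (2.5×10⁻⁴ × 270) ≈ 1.244 K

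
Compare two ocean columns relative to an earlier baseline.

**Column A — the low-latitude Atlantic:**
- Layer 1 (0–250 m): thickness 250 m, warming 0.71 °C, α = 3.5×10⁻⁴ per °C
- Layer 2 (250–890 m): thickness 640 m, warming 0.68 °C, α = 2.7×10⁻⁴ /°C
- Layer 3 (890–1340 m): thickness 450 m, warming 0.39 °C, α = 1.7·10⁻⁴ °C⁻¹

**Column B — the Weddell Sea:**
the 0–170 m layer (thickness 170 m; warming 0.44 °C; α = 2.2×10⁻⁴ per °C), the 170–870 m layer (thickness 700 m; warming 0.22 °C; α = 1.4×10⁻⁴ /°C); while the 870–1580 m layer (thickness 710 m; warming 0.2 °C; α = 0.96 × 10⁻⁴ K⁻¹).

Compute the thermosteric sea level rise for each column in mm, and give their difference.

Δh_A ≈ 209 mm, Δh_B ≈ 51.6 mm; difference ≈ 158 mm

A 0–250 m: 250 × 3.5×10⁻⁴ × 0.71 = 0.062125 m
A 2.7×10⁻⁴ × 640 × 0.68 = 0.117504 m
A 1.7×10⁻⁴ × 0.39 × 450 = 0.029835 m
A total: 0.209464 m
B 170 × 2.2×10⁻⁴ × 0.44 = 0.016456 m
B 700 × 1.4×10⁻⁴ × 0.22 = 0.02156 m
B 870–1580 m: 710 × 0.2 × 0.96×10⁻⁴ = 0.013632 m
B total: 0.051648 m
Difference: 0.209464 − 0.051648 = 0.157816 m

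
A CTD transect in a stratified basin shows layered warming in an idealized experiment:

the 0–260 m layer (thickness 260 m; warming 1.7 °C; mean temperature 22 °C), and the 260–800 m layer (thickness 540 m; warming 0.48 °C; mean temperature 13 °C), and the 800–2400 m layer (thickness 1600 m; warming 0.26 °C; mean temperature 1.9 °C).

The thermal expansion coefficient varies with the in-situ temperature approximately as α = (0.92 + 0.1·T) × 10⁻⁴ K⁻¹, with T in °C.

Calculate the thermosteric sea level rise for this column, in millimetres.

242 mm

Layer 1: α = (0.92 + 0.1×22)×10⁻⁴ = 3.12×10⁻⁴ K⁻¹
Layer 2: α = (0.92 + 0.1×13)×10⁻⁴ = 2.22×10⁻⁴ K⁻¹
Layer 3: α = (0.92 + 0.1×1.9)×10⁻⁴ = 1.11×10⁻⁴ K⁻¹
260 × 3.12×10⁻⁴ × 1.7 = 0.137904 m
0.48 × 2.22×10⁻⁴ × 540 = 0.0575424 m
800–2400 m: 1.11×10⁻⁴ × 1600 × 0.26 = 0.046176 m
Δh = 0.137904 + 0.0575424 + 0.046176 = 0.2416224 m ≈ 242 mm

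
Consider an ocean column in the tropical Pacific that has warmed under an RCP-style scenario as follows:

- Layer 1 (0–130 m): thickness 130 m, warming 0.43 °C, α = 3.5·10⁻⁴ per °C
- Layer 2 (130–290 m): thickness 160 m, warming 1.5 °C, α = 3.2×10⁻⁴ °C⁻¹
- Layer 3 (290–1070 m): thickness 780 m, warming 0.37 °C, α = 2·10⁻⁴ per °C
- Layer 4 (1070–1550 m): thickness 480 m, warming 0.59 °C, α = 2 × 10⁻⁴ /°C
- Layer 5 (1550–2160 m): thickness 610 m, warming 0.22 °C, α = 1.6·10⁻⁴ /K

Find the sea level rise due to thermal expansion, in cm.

about 23.2 cm

Layer 1: 3.5×10⁻⁴ × 0.43 × 130 = 0.019565 m
Layer 2: 1.5 × 3.2×10⁻⁴ × 160 = 0.07680 m
Layer 3: 2×10⁻⁴ × 780 × 0.37 = 0.05772 m
Layer 4: 2×10⁻⁴ × 0.59 × 480 = 0.05664 m
1.6×10⁻⁴ × 0.22 × 610 = 0.021472 m
Δh = 0.019565 + 0.07680 + 0.05772 + 0.05664 + 0.021472 = 0.232197 m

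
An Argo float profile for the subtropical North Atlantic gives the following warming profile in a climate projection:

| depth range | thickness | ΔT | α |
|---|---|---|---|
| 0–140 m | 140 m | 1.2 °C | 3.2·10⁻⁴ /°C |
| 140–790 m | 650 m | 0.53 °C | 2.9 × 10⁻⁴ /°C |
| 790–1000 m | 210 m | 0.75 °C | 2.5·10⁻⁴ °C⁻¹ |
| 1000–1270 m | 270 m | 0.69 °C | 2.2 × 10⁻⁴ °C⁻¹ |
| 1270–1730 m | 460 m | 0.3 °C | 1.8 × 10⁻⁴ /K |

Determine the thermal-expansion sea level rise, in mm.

259 mm of thermosteric rise

0–140 m: 1.2 × 140 × 3.2×10⁻⁴ = 0.05376 m
650 × 0.53 × 2.9×10⁻⁴ = 0.099905 m
Layer 3: 210 × 2.5×10⁻⁴ × 0.75 = 0.039375 m
270 × 0.69 × 2.2×10⁻⁴ = 0.040986 m
460 × 0.3 × 1.8×10⁻⁴ = 0.02484 m
Δh = 0.05376 + 0.099905 + 0.039375 + 0.040986 + 0.02484 = 0.258866 m ≈ 259 mm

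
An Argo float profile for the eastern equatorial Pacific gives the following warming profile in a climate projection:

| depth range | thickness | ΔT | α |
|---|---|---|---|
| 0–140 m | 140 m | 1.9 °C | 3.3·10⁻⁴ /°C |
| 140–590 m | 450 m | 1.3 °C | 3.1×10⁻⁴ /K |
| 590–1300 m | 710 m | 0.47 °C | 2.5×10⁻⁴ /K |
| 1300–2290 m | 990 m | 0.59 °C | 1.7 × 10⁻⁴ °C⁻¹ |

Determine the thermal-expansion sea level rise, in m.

0–140 m: 1.9 × 140 × 3.3×10⁻⁴ = 0.08778 m
1.3 × 450 × 3.1×10⁻⁴ = 0.18135 m
Layer 3: 0.47 × 710 × 2.5×10⁻⁴ = 0.083425 m
1300–2290 m: 0.59 × 1.7×10⁻⁴ × 990 = 0.099297 m
Δh = 0.08778 + 0.18135 + 0.083425 + 0.099297 = 0.451852 m ≈ 0.45 m

0.45 m of thermosteric rise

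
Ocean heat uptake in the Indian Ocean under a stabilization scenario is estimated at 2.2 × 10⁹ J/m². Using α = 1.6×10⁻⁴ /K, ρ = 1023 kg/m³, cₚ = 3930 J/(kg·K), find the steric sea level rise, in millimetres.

Δh = αQ/(ρcₚ) = 1.6×10⁻⁴ × 2.2×10⁹ / (1023 × 3930) ≈ 0.087554 m

Δh ≈ 87.6 mm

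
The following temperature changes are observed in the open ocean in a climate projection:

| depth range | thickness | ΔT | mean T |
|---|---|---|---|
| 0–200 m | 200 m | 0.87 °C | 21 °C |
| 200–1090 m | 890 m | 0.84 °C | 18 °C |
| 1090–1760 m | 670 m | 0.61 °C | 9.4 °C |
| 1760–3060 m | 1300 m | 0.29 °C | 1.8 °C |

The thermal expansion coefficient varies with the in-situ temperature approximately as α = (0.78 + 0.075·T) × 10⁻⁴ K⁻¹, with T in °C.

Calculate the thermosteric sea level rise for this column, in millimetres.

Δh = 295 mm

Layer 1: α = (0.78 + 0.075×21)×10⁻⁴ = 2.355×10⁻⁴ K⁻¹
Layer 2: α = (0.78 + 0.075×18)×10⁻⁴ = 2.13×10⁻⁴ K⁻¹
Layer 3: α = (0.78 + 0.075×9.4)×10⁻⁴ = 1.485×10⁻⁴ K⁻¹
Layer 4: α = (0.78 + 0.075×1.8)×10⁻⁴ = 0.915×10⁻⁴ K⁻¹
200 × 2.355×10⁻⁴ × 0.87 = 0.040977 m
200–1090 m: 2.13×10⁻⁴ × 0.84 × 890 = 0.1592388 m
Layer 3: 1.485×10⁻⁴ × 0.61 × 670 = 0.06069195 m
1760–3060 m: 0.915×10⁻⁴ × 1300 × 0.29 = 0.0344955 m
Δh = 0.040977 + 0.1592388 + 0.06069195 + 0.0344955 = 0.29540325 m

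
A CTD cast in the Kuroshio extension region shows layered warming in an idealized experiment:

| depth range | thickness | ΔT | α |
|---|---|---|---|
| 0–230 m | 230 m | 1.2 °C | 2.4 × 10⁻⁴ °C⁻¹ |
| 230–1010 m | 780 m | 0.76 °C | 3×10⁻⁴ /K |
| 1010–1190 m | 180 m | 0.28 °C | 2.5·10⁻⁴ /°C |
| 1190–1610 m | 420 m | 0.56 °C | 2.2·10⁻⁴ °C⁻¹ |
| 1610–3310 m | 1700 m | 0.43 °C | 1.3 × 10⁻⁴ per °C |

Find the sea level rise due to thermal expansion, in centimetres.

40.3 cm

1.2 × 230 × 2.4×10⁻⁴ = 0.06624 m
780 × 0.76 × 3×10⁻⁴ = 0.17784 m
180 × 2.5×10⁻⁴ × 0.28 = 0.01260 m
2.2×10⁻⁴ × 420 × 0.56 = 0.051744 m
Layer 5: 1.3×10⁻⁴ × 0.43 × 1700 = 0.09503 m
Δh = 0.06624 + 0.17784 + 0.01260 + 0.051744 + 0.09503 = 0.403454 m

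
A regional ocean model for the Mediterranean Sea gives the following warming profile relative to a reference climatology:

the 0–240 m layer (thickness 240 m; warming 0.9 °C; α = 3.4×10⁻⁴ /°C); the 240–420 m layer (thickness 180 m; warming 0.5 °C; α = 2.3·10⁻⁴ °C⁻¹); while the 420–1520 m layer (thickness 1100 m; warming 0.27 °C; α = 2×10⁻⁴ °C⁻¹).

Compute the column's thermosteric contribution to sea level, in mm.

0–240 m: 3.4×10⁻⁴ × 0.9 × 240 = 0.07344 m
240–420 m: 2.3×10⁻⁴ × 180 × 0.5 = 0.02070 m
Layer 3: 2×10⁻⁴ × 0.27 × 1100 = 0.05940 m
Δh = 0.07344 + 0.02070 + 0.05940 = 0.15354 m

154 mm of thermosteric rise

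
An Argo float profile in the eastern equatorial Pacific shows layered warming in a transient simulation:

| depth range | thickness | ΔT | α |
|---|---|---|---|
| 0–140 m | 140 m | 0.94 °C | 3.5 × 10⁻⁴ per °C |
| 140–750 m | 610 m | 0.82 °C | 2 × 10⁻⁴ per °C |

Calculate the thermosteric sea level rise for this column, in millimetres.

146 mm

0.94 × 3.5×10⁻⁴ × 140 = 0.04606 m
140–750 m: 2×10⁻⁴ × 610 × 0.82 = 0.10004 m
Δh = 0.04606 + 0.10004 = 0.14610 m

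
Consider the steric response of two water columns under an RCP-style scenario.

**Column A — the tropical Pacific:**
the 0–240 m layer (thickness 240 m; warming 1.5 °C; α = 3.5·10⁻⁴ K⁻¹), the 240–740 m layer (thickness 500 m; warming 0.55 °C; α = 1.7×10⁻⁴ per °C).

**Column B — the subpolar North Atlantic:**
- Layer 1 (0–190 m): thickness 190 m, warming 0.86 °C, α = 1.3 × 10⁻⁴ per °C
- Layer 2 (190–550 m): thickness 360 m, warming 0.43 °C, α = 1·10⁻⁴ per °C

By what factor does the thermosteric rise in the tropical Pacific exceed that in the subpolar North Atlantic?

A 0–240 m: 3.5×10⁻⁴ × 1.5 × 240 = 0.12600 m
A Layer 2: 1.7×10⁻⁴ × 500 × 0.55 = 0.04675 m
A total: 0.17275 m
B Layer 1: 190 × 1.3×10⁻⁴ × 0.86 = 0.021242 m
B Layer 2: 1×10⁻⁴ × 360 × 0.43 = 0.01548 m
B total: 0.036722 m
Ratio: 0.17275 / 0.036722 ≈ 4.704

4.70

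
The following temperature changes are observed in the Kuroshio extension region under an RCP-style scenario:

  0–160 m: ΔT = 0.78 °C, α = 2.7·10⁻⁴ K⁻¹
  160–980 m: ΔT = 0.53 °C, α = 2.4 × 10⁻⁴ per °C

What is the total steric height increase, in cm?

2.7×10⁻⁴ × 0.78 × 160 = 0.033696 m
820 × 2.4×10⁻⁴ × 0.53 = 0.104304 m
Δh = 0.033696 + 0.104304 = 0.13800 m ≈ 13.8 cm

Δh ≈ 13.8 cm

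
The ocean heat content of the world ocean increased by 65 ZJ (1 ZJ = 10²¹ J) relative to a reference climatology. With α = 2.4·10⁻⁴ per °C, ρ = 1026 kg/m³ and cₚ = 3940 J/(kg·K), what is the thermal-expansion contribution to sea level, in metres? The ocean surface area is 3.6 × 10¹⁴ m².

Per unit area: Q = 65×10²¹ / (3.6×10¹⁴) ≈ 1.806×10⁸ J/m²
Δh = αQ/(ρcₚ) = 2.4×10⁻⁴ × 1.806×10⁸ / (1026 × 3940) ≈ 0.010722 m

0.0107 m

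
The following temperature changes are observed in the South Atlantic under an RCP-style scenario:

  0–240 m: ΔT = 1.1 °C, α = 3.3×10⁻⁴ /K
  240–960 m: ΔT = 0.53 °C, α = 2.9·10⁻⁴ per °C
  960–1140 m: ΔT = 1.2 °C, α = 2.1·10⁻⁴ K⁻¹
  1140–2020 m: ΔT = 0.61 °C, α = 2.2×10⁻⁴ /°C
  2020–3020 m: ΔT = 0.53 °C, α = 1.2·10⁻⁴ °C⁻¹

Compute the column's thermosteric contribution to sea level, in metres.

3.3×10⁻⁴ × 1.1 × 240 = 0.08712 m
240–960 m: 2.9×10⁻⁴ × 0.53 × 720 = 0.110664 m
1.2 × 2.1×10⁻⁴ × 180 = 0.04536 m
Layer 4: 0.61 × 880 × 2.2×10⁻⁴ = 0.118096 m
0.53 × 1.2×10⁻⁴ × 1000 = 0.06360 m
Δh = 0.08712 + 0.110664 + 0.04536 + 0.118096 + 0.06360 = 0.42484 m

0.42 m of thermosteric rise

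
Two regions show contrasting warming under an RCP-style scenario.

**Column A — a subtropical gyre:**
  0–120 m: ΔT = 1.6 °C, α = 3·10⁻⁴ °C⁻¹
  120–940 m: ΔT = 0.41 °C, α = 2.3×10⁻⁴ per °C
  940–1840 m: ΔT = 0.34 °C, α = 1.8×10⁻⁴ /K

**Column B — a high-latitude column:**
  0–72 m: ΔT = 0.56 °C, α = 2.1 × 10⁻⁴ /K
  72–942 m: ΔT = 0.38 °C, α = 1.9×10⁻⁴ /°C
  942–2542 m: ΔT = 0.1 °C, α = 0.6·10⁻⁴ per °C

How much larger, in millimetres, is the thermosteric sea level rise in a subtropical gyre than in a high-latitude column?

A 0–120 m: 1.6 × 3×10⁻⁴ × 120 = 0.05760 m
A 2.3×10⁻⁴ × 0.41 × 820 = 0.077326 m
A Layer 3: 900 × 1.8×10⁻⁴ × 0.34 = 0.05508 m
A total: 0.190006 m
B 0–72 m: 0.56 × 72 × 2.1×10⁻⁴ = 0.0084672 m
B Layer 2: 870 × 1.9×10⁻⁴ × 0.38 = 0.062814 m
B 0.1 × 0.6×10⁻⁴ × 1600 = 0.00960 m
B total: 0.0808812 m
Difference: 0.190006 − 0.0808812 = 0.1091248 m

109 mm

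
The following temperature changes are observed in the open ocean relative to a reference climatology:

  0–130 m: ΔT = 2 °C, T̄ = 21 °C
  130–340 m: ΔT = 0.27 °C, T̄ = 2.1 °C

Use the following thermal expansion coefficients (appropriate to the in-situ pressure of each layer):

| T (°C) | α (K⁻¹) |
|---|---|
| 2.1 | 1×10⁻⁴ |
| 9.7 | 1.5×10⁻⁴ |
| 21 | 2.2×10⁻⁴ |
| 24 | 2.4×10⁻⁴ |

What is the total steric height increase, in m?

Δh ≈ 0.0629 m

Layer 1 at 21 °C → α = 2.2×10⁻⁴ K⁻¹
Layer 2 at 2.1 °C → α = 1×10⁻⁴ K⁻¹
130 × 2 × 2.2×10⁻⁴ = 0.05720 m
Layer 2: 1×10⁻⁴ × 0.27 × 210 = 0.00567 m
Δh = 0.05720 + 0.00567 = 0.06287 m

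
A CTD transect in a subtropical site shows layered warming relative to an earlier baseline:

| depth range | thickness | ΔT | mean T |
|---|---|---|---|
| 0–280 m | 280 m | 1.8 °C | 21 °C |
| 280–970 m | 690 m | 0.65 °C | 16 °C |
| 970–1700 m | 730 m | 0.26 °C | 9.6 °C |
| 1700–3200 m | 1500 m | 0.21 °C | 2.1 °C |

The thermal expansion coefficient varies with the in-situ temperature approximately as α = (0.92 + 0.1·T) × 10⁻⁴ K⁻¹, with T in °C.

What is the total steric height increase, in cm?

Layer 1: α = (0.92 + 0.1×21)×10⁻⁴ = 3.02×10⁻⁴ K⁻¹
Layer 2: α = (0.92 + 0.1×16)×10⁻⁴ = 2.52×10⁻⁴ K⁻¹
Layer 3: α = (0.92 + 0.1×9.6)×10⁻⁴ = 1.88×10⁻⁴ K⁻¹
Layer 4: α = (0.92 + 0.1×2.1)×10⁻⁴ = 1.13×10⁻⁴ K⁻¹
Layer 1: 3.02×10⁻⁴ × 280 × 1.8 = 0.152208 m
Layer 2: 2.52×10⁻⁴ × 0.65 × 690 = 0.113022 m
0.26 × 1.88×10⁻⁴ × 730 = 0.0356824 m
1700–3200 m: 1.13×10⁻⁴ × 0.21 × 1500 = 0.035595 m
Δh = 0.152208 + 0.113022 + 0.0356824 + 0.035595 = 0.3365074 m

Δh = 33.7 cm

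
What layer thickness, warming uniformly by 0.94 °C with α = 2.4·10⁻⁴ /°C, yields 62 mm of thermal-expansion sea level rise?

about 275 m

H = Δh/(αΔT) = 0.062 / (2.4×10⁻⁴ × 0.94) ≈ 274.8 m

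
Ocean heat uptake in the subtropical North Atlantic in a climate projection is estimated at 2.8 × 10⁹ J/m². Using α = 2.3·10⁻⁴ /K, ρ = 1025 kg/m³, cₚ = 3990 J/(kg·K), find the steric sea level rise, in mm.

157 mm of thermosteric rise

Δh = αQ/(ρcₚ) = 2.3×10⁻⁴ × 2.8×10⁹ / (1025 × 3990) ≈ 0.15747 m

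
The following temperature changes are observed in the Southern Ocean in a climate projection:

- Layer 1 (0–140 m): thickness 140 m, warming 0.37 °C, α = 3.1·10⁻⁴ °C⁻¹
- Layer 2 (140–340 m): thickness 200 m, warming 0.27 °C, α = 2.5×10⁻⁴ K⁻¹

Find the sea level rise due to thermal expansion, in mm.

140 × 3.1×10⁻⁴ × 0.37 = 0.016058 m
140–340 m: 0.27 × 2.5×10⁻⁴ × 200 = 0.01350 m
Δh = 0.016058 + 0.01350 = 0.029558 m ≈ 30 mm

Δh = 30 mm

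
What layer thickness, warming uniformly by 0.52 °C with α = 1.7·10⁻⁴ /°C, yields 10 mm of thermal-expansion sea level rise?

about 113 m

H = Δh/(αΔT) = 0.01 / (1.7×10⁻⁴ × 0.52) ≈ 113.1 m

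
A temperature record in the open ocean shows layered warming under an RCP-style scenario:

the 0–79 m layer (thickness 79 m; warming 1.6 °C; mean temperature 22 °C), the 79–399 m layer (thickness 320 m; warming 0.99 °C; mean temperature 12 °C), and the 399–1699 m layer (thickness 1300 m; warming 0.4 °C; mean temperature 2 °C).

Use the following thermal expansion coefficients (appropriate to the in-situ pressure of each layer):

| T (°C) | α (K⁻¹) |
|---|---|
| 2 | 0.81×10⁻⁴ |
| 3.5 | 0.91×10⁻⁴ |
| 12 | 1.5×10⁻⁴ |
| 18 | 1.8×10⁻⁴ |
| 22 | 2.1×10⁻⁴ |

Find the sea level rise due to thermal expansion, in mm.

116 mm of thermosteric rise

Layer 1 at 22 °C → α = 2.1×10⁻⁴ K⁻¹
Layer 2 at 12 °C → α = 1.5×10⁻⁴ K⁻¹
Layer 3 at 2 °C → α = 0.81×10⁻⁴ K⁻¹
Layer 1: 79 × 2.1×10⁻⁴ × 1.6 = 0.026544 m
Layer 2: 320 × 0.99 × 1.5×10⁻⁴ = 0.04752 m
Layer 3: 0.4 × 1300 × 0.81×10⁻⁴ = 0.04212 m
Δh = 0.026544 + 0.04752 + 0.04212 = 0.116184 m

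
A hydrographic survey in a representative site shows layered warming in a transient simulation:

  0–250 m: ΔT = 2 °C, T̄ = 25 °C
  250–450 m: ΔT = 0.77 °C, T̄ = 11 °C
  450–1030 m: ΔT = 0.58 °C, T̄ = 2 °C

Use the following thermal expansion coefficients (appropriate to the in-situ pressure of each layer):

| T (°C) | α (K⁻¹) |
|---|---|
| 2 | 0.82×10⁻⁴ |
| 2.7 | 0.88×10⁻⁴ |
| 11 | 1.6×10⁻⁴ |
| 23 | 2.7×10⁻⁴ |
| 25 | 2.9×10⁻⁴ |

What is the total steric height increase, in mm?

Layer 1 at 25 °C → α = 2.9×10⁻⁴ K⁻¹
Layer 2 at 11 °C → α = 1.6×10⁻⁴ K⁻¹
Layer 3 at 2 °C → α = 0.82×10⁻⁴ K⁻¹
2 × 250 × 2.9×10⁻⁴ = 0.14500 m
250–450 m: 0.77 × 200 × 1.6×10⁻⁴ = 0.02464 m
450–1030 m: 0.58 × 0.82×10⁻⁴ × 580 = 0.0275848 m
Δh = 0.14500 + 0.02464 + 0.0275848 = 0.1972248 m ≈ 197 mm

Δh ≈ 197 mm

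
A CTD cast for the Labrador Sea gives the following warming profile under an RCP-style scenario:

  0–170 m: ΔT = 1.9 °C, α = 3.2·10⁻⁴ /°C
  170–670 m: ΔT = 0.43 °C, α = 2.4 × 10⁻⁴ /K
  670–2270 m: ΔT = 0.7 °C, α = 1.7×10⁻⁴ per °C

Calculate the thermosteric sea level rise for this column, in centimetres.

34.5 cm of thermosteric rise

Layer 1: 170 × 3.2×10⁻⁴ × 1.9 = 0.10336 m
170–670 m: 2.4×10⁻⁴ × 500 × 0.43 = 0.05160 m
Layer 3: 0.7 × 1600 × 1.7×10⁻⁴ = 0.19040 m
Δh = 0.10336 + 0.05160 + 0.19040 = 0.34536 m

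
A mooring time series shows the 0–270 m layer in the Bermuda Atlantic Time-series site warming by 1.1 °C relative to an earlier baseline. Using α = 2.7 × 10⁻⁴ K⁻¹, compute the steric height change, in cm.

Δh = αΔT·H = 2.7×10⁻⁴ × 1.1 × 270 = 0.08019 m

8.02 cm of thermosteric rise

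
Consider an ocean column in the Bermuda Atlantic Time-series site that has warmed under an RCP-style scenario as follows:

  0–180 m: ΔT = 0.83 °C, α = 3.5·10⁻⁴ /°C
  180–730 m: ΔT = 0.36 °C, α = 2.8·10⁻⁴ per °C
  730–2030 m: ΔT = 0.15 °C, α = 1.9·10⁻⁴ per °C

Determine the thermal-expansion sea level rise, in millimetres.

Layer 1: 180 × 3.5×10⁻⁴ × 0.83 = 0.05229 m
180–730 m: 0.36 × 550 × 2.8×10⁻⁴ = 0.05544 m
730–2030 m: 1.9×10⁻⁴ × 1300 × 0.15 = 0.03705 m
Δh = 0.05229 + 0.05544 + 0.03705 = 0.14478 m ≈ 145 mm

145 mm of thermosteric rise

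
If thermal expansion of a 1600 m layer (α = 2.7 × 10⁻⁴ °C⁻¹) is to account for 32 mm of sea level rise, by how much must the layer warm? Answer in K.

ΔT = Δh/(αH) = 0.032 / (2.7×10⁻⁴ × 1600) ≈ 0.07407 K

about 0.0741 K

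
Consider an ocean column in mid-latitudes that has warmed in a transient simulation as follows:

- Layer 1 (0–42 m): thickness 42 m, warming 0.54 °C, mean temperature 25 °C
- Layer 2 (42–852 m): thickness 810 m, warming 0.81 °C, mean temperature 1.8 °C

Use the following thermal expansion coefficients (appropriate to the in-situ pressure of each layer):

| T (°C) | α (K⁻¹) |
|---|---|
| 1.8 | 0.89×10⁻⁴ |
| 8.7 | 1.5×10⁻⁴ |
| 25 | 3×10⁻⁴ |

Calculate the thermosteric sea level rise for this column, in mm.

Δh ≈ 65.2 mm

Layer 1 at 25 °C → α = 3×10⁻⁴ K⁻¹
Layer 2 at 1.8 °C → α = 0.89×10⁻⁴ K⁻¹
42 × 3×10⁻⁴ × 0.54 = 0.006804 m
810 × 0.89×10⁻⁴ × 0.81 = 0.0583929 m
Δh = 0.006804 + 0.0583929 = 0.0651969 m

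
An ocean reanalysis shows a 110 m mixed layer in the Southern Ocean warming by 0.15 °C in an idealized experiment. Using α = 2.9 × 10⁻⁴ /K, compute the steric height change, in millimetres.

Δh = 4.79 mm

Δh = αΔT·H = 2.9×10⁻⁴ × 0.15 × 110 = 0.004785 m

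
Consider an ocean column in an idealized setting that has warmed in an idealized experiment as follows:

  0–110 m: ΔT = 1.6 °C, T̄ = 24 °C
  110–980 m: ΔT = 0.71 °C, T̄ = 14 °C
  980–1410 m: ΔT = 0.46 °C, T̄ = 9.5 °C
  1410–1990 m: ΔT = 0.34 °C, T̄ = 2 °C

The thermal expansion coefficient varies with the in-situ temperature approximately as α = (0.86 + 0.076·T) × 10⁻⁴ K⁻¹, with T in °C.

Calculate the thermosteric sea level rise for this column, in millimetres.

217 mm

Layer 1: α = (0.86 + 0.076×24)×10⁻⁴ = 2.684×10⁻⁴ K⁻¹
Layer 2: α = (0.86 + 0.076×14)×10⁻⁴ = 1.924×10⁻⁴ K⁻¹
Layer 3: α = (0.86 + 0.076×9.5)×10⁻⁴ = 1.582×10⁻⁴ K⁻¹
Layer 4: α = (0.86 + 0.076×2)×10⁻⁴ = 1.012×10⁻⁴ K⁻¹
2.684×10⁻⁴ × 1.6 × 110 = 0.0472384 m
Layer 2: 1.924×10⁻⁴ × 0.71 × 870 = 0.11884548 m
430 × 0.46 × 1.582×10⁻⁴ = 0.03129196 m
1410–1990 m: 0.34 × 580 × 1.012×10⁻⁴ = 0.01995664 m
Δh = 0.0472384 + 0.11884548 + 0.03129196 + 0.01995664 = 0.21733248 m ≈ 217 mm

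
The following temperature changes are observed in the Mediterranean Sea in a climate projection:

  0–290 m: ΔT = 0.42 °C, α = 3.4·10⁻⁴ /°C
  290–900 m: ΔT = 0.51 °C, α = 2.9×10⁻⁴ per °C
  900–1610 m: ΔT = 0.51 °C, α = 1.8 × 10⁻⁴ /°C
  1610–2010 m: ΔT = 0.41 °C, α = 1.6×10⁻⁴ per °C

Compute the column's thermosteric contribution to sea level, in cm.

0–290 m: 0.42 × 3.4×10⁻⁴ × 290 = 0.041412 m
610 × 2.9×10⁻⁴ × 0.51 = 0.090219 m
0.51 × 710 × 1.8×10⁻⁴ = 0.065178 m
Layer 4: 400 × 0.41 × 1.6×10⁻⁴ = 0.02624 m
Δh = 0.041412 + 0.090219 + 0.065178 + 0.02624 = 0.223049 m ≈ 22 cm

Δh = 22 cm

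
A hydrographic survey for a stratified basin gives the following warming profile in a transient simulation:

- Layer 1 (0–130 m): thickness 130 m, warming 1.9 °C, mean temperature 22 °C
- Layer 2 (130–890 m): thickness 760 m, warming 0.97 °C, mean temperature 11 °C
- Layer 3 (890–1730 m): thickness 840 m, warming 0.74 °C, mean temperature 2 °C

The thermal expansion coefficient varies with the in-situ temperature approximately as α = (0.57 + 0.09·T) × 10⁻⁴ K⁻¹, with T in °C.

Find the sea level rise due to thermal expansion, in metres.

Layer 1: α = (0.57 + 0.09×22)×10⁻⁴ = 2.55×10⁻⁴ K⁻¹
Layer 2: α = (0.57 + 0.09×11)×10⁻⁴ = 1.56×10⁻⁴ K⁻¹
Layer 3: α = (0.57 + 0.09×2)×10⁻⁴ = 0.75×10⁻⁴ K⁻¹
Layer 1: 2.55×10⁻⁴ × 1.9 × 130 = 0.062985 m
1.56×10⁻⁴ × 0.97 × 760 = 0.1150032 m
890–1730 m: 840 × 0.74 × 0.75×10⁻⁴ = 0.04662 m
Δh = 0.062985 + 0.1150032 + 0.04662 = 0.2246082 m

Δh = 0.22 m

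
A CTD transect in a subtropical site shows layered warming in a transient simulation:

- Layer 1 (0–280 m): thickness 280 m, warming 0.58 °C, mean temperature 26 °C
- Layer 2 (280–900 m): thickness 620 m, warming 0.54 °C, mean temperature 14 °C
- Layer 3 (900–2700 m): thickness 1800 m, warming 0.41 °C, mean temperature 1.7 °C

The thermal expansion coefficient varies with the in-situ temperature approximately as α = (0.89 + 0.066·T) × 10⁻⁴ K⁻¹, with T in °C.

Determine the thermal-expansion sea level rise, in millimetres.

Layer 1: α = (0.89 + 0.066×26)×10⁻⁴ = 2.606×10⁻⁴ K⁻¹
Layer 2: α = (0.89 + 0.066×14)×10⁻⁴ = 1.814×10⁻⁴ K⁻¹
Layer 3: α = (0.89 + 0.066×1.7)×10⁻⁴ = 1.0022×10⁻⁴ K⁻¹
280 × 0.58 × 2.606×10⁻⁴ = 0.04232144 m
Layer 2: 1.814×10⁻⁴ × 620 × 0.54 = 0.06073272 m
900–2700 m: 1.0022×10⁻⁴ × 0.41 × 1800 = 0.07396236 m
Δh = 0.04232144 + 0.06073272 + 0.07396236 = 0.17701652 m ≈ 180 mm

Δh ≈ 180 mm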